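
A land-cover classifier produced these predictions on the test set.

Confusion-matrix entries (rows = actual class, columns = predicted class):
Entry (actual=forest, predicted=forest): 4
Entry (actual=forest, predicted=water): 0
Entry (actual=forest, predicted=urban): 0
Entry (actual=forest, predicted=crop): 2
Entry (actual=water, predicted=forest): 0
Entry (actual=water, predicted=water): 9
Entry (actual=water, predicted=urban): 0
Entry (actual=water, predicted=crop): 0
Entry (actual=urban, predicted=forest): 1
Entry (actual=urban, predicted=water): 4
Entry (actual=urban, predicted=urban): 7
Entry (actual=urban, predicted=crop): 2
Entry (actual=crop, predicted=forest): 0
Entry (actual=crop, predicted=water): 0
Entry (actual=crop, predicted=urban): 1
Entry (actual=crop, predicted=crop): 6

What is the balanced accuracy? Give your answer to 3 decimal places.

0.756

Balanced accuracy = mean of per-class recall.
  forest: recall = 4/6 = 0.6667
  water: recall = 9/9 = 1.0000
  urban: recall = 7/14 = 0.5000
  crop: recall = 6/7 = 0.8571
Mean = (0.6667 + 1.0000 + 0.5000 + 0.8571) / 4 = 0.756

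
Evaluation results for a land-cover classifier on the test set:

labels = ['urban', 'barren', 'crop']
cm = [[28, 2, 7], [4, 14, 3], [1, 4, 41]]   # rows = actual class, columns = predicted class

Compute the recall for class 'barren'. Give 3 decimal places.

0.667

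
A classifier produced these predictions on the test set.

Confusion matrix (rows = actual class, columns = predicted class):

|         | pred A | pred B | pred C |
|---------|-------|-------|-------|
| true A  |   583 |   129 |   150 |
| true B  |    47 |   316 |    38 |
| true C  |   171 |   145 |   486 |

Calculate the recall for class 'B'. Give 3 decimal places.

0.788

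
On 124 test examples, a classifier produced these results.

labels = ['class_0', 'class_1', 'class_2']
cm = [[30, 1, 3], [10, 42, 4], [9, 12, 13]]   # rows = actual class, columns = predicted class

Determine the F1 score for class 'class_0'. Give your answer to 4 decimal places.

0.7229

F1 score = 2·TP/(2·TP+FP+FN).
class_0: TP=30, FP=10+9=19, FN=1+3=4 → 60/83 = 0.72289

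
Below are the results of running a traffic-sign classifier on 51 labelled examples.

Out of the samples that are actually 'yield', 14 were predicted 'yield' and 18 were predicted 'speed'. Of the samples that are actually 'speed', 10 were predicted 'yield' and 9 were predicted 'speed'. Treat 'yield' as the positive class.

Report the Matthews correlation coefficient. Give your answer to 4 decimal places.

-0.0860

MCC = (TP·TN − FP·FN) / √((TP+FP)(TP+FN)(TN+FP)(TN+FN))
Numerator = 14·9 − 10·18 = -54
Denominator = √(24·32·19·27) = √393984 = 627.6814
MCC = -54 / 627.6814 = -0.0860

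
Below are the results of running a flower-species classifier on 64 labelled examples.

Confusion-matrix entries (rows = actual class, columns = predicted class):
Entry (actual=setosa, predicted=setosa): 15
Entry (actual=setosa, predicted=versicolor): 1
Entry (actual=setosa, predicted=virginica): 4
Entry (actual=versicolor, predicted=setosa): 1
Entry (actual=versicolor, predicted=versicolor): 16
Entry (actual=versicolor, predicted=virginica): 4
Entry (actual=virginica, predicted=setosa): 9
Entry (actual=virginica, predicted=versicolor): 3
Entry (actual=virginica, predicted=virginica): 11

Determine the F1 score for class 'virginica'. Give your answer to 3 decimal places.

0.524

Treat 'virginica' as positive and all other classes as negative.
F1 score = 2·TP/(2·TP+FP+FN).
virginica: TP=11, FP=4+4=8, FN=9+3=12 → 22/42 = 0.5238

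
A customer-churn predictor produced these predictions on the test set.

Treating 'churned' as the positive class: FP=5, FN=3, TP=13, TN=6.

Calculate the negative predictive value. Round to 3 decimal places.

0.667

NPV = TN/(TN+FN) = 6/(6+3) = 0.667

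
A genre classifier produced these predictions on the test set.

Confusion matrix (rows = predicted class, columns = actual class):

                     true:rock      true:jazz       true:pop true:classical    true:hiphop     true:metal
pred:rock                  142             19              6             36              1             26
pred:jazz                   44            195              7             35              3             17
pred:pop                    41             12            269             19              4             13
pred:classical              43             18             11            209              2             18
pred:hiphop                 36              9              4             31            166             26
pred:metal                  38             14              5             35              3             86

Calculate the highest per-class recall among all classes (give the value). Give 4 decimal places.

0.9274

Per-class recall (TP/(TP+FN)):
  rock: TP=142, FN=44+41+43+36+38=202 → 142/344 = 0.41279
  jazz: TP=195, FN=19+12+18+9+14=72 → 195/267 = 0.73034
  pop: TP=269, FN=6+7+11+4+5=33 → 269/302 = 0.89073
  classical: TP=209, FN=36+35+19+31+35=156 → 209/365 = 0.57260
  hiphop: TP=166, FN=1+3+4+2+3=13 → 166/179 = 0.92737
  metal: TP=86, FN=26+17+13+18+26=100 → 86/186 = 0.46237
Highest is class 'hiphop' with recall = 0.9274.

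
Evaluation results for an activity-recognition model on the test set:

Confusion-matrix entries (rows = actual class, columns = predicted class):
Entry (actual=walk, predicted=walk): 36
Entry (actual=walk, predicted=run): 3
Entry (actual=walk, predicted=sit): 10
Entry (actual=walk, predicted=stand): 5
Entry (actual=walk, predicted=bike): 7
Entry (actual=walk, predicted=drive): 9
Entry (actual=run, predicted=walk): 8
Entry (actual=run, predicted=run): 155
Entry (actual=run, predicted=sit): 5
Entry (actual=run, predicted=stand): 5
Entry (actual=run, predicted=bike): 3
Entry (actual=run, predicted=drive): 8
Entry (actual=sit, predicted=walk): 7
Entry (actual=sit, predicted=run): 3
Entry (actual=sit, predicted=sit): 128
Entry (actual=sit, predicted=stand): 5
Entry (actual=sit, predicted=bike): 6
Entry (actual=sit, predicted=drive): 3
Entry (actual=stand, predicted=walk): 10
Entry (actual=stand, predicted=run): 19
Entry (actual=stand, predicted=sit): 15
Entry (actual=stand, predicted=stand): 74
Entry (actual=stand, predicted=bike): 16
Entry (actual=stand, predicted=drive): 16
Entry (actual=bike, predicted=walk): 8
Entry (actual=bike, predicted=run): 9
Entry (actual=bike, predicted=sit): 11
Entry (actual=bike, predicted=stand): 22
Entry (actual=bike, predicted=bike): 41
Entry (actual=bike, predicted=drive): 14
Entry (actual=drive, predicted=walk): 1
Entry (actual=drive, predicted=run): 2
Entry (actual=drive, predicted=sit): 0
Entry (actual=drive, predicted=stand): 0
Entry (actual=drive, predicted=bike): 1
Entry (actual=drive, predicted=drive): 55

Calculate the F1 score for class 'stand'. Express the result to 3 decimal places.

0.567

One-vs-rest for 'stand': TP = diagonal; FP = other classes predicted 'stand'; FN = 'stand' predicted as other.
F1 score = 2·TP/(2·TP+FP+FN).
stand: TP=74, FP=5+5+5+22+0=37, FN=10+19+15+16+16=76 → 148/261 = 0.5670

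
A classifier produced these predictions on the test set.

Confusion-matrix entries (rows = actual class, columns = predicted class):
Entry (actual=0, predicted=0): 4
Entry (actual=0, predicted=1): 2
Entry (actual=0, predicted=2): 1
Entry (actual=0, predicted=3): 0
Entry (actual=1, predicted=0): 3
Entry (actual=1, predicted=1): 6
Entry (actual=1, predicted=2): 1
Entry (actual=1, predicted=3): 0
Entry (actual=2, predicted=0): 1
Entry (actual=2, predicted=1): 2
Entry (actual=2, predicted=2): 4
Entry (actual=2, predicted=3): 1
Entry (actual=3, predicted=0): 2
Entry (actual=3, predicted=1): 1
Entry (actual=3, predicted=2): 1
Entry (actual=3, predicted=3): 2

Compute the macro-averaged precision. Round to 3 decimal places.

0.546

Per-class precision (TP/(TP+FP)):
  0: TP=4, FP=3+1+2=6 → 4/10 = 0.4000
  1: TP=6, FP=2+2+1=5 → 6/11 = 0.5455
  2: TP=4, FP=1+1+1=3 → 4/7 = 0.5714
  3: TP=2, FP=0+0+1=1 → 2/3 = 0.6667
Macro-precision = mean = (0.4000 + 0.5455 + 0.5714 + 0.6667) / 4 = 0.546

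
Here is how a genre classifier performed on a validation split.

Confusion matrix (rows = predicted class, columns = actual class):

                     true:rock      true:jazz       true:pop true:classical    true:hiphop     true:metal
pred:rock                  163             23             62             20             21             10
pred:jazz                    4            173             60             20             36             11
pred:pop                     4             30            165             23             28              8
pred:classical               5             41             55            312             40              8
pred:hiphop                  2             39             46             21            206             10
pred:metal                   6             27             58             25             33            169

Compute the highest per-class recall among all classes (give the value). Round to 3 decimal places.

0.886

Per-class recall (TP/(TP+FN)):
  rock: TP=163, FN=4+4+5+2+6=21 → 163/184 = 0.8859
  jazz: TP=173, FN=23+30+41+39+27=160 → 173/333 = 0.5195
  pop: TP=165, FN=62+60+55+46+58=281 → 165/446 = 0.3700
  classical: TP=312, FN=20+20+23+21+25=109 → 312/421 = 0.7411
  hiphop: TP=206, FN=21+36+28+40+33=158 → 206/364 = 0.5659
  metal: TP=169, FN=10+11+8+8+10=47 → 169/216 = 0.7824
Highest is class 'rock' with recall = 0.886.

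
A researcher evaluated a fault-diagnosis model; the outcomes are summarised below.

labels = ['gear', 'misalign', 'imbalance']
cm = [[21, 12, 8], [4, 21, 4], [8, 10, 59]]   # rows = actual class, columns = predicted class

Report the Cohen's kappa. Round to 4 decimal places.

Observed agreement pₒ = trace/N = 101/147 = 0.68707
Expected agreement pₑ = Σ (rowᵢ·colᵢ)/N² = (41·33 + 29·43 + 77·71)/147² = 0.37332
κ = (pₒ − pₑ)/(1 − pₑ) = (0.68707 − 0.37332)/(1 − 0.37332) = 0.5007

0.5007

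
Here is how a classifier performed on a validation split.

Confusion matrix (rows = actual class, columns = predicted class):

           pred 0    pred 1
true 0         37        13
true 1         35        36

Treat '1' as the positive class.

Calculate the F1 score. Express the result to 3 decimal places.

0.600

Precision = TP/(TP+FP) = 36/49 = 0.7347
Recall = TP/(TP+FN) = 36/71 = 0.5070
F1 = 2·TP/(2·TP+FP+FN) = 72/120 = 0.600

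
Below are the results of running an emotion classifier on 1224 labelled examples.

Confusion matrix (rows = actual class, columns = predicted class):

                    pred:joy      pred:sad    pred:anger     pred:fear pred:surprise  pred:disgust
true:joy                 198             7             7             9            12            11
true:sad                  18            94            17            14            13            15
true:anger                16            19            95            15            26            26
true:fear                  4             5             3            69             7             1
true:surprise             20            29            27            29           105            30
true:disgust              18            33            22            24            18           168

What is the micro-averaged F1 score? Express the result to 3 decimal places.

Micro-averaging pools counts across classes: ΣTP=729, ΣFP=495, ΣFN=495.
Micro-F1 score = 2·TP/(2·TP+FP+FN) on pooled counts = 0.596 (equals overall accuracy in single-label multiclass).

0.596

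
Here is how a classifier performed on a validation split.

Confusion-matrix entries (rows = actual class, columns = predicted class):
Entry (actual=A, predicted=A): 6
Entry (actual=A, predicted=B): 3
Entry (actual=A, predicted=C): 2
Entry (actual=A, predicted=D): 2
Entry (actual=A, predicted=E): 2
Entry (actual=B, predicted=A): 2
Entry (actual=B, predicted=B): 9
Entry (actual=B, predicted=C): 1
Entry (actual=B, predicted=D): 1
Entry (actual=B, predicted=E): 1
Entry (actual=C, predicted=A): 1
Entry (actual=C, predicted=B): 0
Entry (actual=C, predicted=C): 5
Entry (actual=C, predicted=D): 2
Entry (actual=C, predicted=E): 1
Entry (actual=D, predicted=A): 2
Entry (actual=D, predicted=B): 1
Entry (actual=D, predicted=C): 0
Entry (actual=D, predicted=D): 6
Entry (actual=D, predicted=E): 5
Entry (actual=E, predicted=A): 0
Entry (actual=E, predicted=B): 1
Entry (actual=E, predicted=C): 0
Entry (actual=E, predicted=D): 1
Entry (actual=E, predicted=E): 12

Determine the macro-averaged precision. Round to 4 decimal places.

Per-class precision (TP/(TP+FP)):
  A: TP=6, FP=2+1+2+0=5 → 6/11 = 0.54545
  B: TP=9, FP=3+0+1+1=5 → 9/14 = 0.64286
  C: TP=5, FP=2+1+0+0=3 → 5/8 = 0.62500
  D: TP=6, FP=2+1+2+1=6 → 6/12 = 0.50000
  E: TP=12, FP=2+1+1+5=9 → 12/21 = 0.57143
Macro-precision = mean = (0.54545 + 0.64286 + 0.62500 + 0.50000 + 0.57143) / 5 = 0.5769

0.5769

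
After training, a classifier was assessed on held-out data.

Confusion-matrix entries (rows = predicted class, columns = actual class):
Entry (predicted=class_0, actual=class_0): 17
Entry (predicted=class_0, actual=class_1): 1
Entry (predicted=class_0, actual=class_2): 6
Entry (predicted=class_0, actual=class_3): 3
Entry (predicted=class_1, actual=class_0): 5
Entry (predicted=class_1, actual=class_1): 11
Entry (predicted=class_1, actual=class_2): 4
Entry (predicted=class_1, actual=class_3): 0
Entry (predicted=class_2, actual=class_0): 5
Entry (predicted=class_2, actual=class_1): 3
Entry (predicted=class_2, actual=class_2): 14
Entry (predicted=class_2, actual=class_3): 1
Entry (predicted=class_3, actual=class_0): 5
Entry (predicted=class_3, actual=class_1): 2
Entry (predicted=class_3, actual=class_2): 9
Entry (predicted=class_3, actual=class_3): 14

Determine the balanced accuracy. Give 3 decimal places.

0.595

Balanced accuracy = mean of per-class recall.
  class_0: recall = 17/32 = 0.5313
  class_1: recall = 11/17 = 0.6471
  class_2: recall = 14/33 = 0.4242
  class_3: recall = 14/18 = 0.7778
Mean = (0.5313 + 0.6471 + 0.4242 + 0.7778) / 4 = 0.595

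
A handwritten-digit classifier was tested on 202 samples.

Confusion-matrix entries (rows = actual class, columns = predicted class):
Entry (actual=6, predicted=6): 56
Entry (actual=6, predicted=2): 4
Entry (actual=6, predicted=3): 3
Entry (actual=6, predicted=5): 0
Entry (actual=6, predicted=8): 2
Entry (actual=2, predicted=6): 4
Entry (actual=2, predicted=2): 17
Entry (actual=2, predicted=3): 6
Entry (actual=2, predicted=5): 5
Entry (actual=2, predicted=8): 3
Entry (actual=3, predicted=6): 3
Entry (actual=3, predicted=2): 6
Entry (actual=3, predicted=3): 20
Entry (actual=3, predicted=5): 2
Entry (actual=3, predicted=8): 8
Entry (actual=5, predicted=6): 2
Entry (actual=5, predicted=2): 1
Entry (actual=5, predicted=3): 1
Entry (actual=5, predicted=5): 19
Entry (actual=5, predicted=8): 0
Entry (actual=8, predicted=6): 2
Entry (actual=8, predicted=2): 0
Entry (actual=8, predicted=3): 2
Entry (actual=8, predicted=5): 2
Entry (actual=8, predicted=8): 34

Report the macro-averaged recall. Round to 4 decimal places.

Per-class recall (TP/(TP+FN)):
  6: TP=56, FN=4+3+0+2=9 → 56/65 = 0.86154
  2: TP=17, FN=4+6+5+3=18 → 17/35 = 0.48571
  3: TP=20, FN=3+6+2+8=19 → 20/39 = 0.51282
  5: TP=19, FN=2+1+1+0=4 → 19/23 = 0.82609
  8: TP=34, FN=2+0+2+2=6 → 34/40 = 0.85000
Macro-recall = mean = (0.86154 + 0.48571 + 0.51282 + 0.82609 + 0.85000) / 5 = 0.7072

0.7072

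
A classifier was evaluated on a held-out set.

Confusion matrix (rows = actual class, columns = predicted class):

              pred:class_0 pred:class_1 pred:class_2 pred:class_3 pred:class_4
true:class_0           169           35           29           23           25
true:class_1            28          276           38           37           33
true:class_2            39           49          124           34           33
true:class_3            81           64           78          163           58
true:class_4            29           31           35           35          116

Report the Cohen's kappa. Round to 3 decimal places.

Observed agreement pₒ = trace/N = 848/1662 = 0.5102
Expected agreement pₑ = Σ (rowᵢ·colᵢ)/N² = (281·346 + 412·455 + 279·304 + 444·292 + 246·265)/1662² = 0.2043
κ = (pₒ − pₑ)/(1 − pₑ) = (0.5102 − 0.2043)/(1 − 0.2043) = 0.384

0.384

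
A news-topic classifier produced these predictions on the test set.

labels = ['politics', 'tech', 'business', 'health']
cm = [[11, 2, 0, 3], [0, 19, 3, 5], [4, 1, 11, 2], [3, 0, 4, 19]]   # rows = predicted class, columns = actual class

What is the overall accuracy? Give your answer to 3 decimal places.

0.690

Accuracy = trace / total = (11+19+11+19=60) / 87 = 60/87 = 0.690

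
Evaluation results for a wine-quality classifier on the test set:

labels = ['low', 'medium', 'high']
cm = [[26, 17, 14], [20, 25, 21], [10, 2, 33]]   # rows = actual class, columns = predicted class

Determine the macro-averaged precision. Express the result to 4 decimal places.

Per-class precision (TP/(TP+FP)):
  low: TP=26, FP=20+10=30 → 26/56 = 0.46429
  medium: TP=25, FP=17+2=19 → 25/44 = 0.56818
  high: TP=33, FP=14+21=35 → 33/68 = 0.48529
Macro-precision = mean = (0.46429 + 0.56818 + 0.48529) / 3 = 0.5059

0.5059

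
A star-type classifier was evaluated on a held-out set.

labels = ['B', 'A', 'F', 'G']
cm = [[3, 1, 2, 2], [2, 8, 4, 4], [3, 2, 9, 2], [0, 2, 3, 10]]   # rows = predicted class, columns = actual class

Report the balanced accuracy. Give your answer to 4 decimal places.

0.5115

Balanced accuracy = mean of per-class recall.
  B: recall = 3/8 = 0.37500
  A: recall = 8/13 = 0.61538
  F: recall = 9/18 = 0.50000
  G: recall = 10/18 = 0.55556
Mean = (0.37500 + 0.61538 + 0.50000 + 0.55556) / 4 = 0.5115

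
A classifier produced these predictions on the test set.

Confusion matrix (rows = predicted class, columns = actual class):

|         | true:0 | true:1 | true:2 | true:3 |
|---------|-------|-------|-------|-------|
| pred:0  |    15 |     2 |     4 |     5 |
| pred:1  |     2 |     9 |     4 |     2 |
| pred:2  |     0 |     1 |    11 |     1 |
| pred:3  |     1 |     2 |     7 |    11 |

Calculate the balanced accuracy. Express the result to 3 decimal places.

0.620

Balanced accuracy = mean of per-class recall.
  0: recall = 15/18 = 0.8333
  1: recall = 9/14 = 0.6429
  2: recall = 11/26 = 0.4231
  3: recall = 11/19 = 0.5789
Mean = (0.8333 + 0.6429 + 0.4231 + 0.5789) / 4 = 0.620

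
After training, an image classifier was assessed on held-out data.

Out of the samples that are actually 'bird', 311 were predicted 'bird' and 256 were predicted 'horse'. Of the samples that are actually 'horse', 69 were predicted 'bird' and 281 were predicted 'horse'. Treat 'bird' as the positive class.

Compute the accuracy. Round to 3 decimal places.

0.646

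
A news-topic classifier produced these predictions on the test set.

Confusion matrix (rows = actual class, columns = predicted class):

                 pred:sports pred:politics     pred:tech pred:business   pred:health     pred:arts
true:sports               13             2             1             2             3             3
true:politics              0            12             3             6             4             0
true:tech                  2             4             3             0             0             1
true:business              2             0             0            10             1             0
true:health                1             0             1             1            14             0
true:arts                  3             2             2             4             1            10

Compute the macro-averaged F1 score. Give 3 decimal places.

0.537

Per-class F1 score (2·TP/(2·TP+FP+FN)):
  sports: TP=13, FP=0+2+2+1+3=8, FN=2+1+2+3+3=11 → 26/45 = 0.5778
  politics: TP=12, FP=2+4+0+0+2=8, FN=0+3+6+4+0=13 → 24/45 = 0.5333
  tech: TP=3, FP=1+3+0+1+2=7, FN=2+4+0+0+1=7 → 6/20 = 0.3000
  business: TP=10, FP=2+6+0+1+4=13, FN=2+0+0+1+0=3 → 20/36 = 0.5556
  health: TP=14, FP=3+4+0+1+1=9, FN=1+0+1+1+0=3 → 28/40 = 0.7000
  arts: TP=10, FP=3+0+1+0+0=4, FN=3+2+2+4+1=12 → 20/36 = 0.5556
Macro-F1 score = mean = (0.5778 + 0.5333 + 0.3000 + 0.5556 + 0.7000 + 0.5556) / 6 = 0.537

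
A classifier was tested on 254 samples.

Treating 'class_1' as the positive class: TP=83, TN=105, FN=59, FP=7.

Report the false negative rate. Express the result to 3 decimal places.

0.415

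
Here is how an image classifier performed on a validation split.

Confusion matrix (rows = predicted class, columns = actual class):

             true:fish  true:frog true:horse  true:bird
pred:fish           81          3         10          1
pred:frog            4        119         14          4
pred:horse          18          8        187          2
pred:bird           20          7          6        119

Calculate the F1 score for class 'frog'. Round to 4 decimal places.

0.8561

Treat 'frog' as positive and all other classes as negative.
F1 score = 2·TP/(2·TP+FP+FN).
frog: TP=119, FP=4+14+4=22, FN=3+8+7=18 → 238/278 = 0.85612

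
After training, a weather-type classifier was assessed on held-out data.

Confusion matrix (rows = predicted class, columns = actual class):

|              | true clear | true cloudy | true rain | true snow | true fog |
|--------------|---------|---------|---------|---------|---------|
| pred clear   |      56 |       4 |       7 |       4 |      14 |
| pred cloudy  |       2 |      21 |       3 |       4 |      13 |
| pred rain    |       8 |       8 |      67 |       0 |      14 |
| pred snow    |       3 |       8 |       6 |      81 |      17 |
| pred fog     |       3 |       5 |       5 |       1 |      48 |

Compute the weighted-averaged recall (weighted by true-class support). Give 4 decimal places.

Per-class recall (TP/(TP+FN)):
  clear: TP=56, FN=2+8+3+3=16 → 56/72 = 0.77778
  cloudy: TP=21, FN=4+8+8+5=25 → 21/46 = 0.45652
  rain: TP=67, FN=7+3+6+5=21 → 67/88 = 0.76136
  snow: TP=81, FN=4+4+0+1=9 → 81/90 = 0.90000
  fog: TP=48, FN=14+13+14+17=58 → 48/106 = 0.45283
Weighted-recall = Σ (supportᵢ/N)·recallᵢ with N=402: (72/402)·0.77778 + (46/402)·0.45652 + (88/402)·0.76136 + (90/402)·0.90000 + (106/402)·0.45283 = 0.6791

0.6791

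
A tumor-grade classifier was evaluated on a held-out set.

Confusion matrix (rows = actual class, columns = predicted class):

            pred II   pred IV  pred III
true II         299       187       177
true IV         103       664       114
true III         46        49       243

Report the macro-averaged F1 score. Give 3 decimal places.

0.614

Per-class F1 score (2·TP/(2·TP+FP+FN)):
  II: TP=299, FP=103+46=149, FN=187+177=364 → 598/1111 = 0.5383
  IV: TP=664, FP=187+49=236, FN=103+114=217 → 1328/1781 = 0.7456
  III: TP=243, FP=177+114=291, FN=46+49=95 → 486/872 = 0.5573
Macro-F1 score = mean = (0.5383 + 0.7456 + 0.5573) / 3 = 0.614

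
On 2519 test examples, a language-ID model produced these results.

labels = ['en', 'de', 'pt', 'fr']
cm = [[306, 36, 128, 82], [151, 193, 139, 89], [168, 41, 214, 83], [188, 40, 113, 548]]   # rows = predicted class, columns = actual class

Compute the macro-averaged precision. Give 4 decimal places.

Per-class precision (TP/(TP+FP)):
  en: TP=306, FP=36+128+82=246 → 306/552 = 0.55435
  de: TP=193, FP=151+139+89=379 → 193/572 = 0.33741
  pt: TP=214, FP=168+41+83=292 → 214/506 = 0.42292
  fr: TP=548, FP=188+40+113=341 → 548/889 = 0.61642
Macro-precision = mean = (0.55435 + 0.33741 + 0.42292 + 0.61642) / 4 = 0.4828

0.4828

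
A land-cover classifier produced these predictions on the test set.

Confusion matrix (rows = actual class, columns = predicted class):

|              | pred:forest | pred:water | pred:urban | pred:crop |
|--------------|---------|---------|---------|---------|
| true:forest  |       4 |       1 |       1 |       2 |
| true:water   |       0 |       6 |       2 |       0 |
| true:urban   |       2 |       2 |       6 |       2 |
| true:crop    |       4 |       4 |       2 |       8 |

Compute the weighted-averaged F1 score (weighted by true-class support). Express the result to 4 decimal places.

0.5215

Per-class F1 score (2·TP/(2·TP+FP+FN)):
  forest: TP=4, FP=0+2+4=6, FN=1+1+2=4 → 8/18 = 0.44444
  water: TP=6, FP=1+2+4=7, FN=0+2+0=2 → 12/21 = 0.57143
  urban: TP=6, FP=1+2+2=5, FN=2+2+2=6 → 12/23 = 0.52174
  crop: TP=8, FP=2+0+2=4, FN=4+4+2=10 → 16/30 = 0.53333
Weighted-F1 score = Σ (supportᵢ/N)·F1 scoreᵢ with N=46: (8/46)·0.44444 + (8/46)·0.57143 + (12/46)·0.52174 + (18/46)·0.53333 = 0.5215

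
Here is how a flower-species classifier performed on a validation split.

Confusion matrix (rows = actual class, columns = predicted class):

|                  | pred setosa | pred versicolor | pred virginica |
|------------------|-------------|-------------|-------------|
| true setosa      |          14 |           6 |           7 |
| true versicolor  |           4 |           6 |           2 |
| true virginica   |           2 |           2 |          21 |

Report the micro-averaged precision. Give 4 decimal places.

0.6406

Micro-averaging pools counts across classes: ΣTP=41, ΣFP=23, ΣFN=23.
Micro-precision = TP/(TP+FP) on pooled counts = 0.6406 (equals overall accuracy in single-label multiclass).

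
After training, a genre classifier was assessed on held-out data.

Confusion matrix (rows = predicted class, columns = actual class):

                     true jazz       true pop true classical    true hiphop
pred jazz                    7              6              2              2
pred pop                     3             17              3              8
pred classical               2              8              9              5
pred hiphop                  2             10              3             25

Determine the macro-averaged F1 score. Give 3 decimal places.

Per-class F1 score (2·TP/(2·TP+FP+FN)):
  jazz: TP=7, FP=6+2+2=10, FN=3+2+2=7 → 14/31 = 0.4516
  pop: TP=17, FP=3+3+8=14, FN=6+8+10=24 → 34/72 = 0.4722
  classical: TP=9, FP=2+8+5=15, FN=2+3+3=8 → 18/41 = 0.4390
  hiphop: TP=25, FP=2+10+3=15, FN=2+8+5=15 → 50/80 = 0.6250
Macro-F1 score = mean = (0.4516 + 0.4722 + 0.4390 + 0.6250) / 4 = 0.497

0.497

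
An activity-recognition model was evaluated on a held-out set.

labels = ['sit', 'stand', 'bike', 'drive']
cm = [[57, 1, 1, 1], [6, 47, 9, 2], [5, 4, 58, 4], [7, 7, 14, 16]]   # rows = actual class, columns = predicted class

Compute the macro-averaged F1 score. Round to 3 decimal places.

Per-class F1 score (2·TP/(2·TP+FP+FN)):
  sit: TP=57, FP=6+5+7=18, FN=1+1+1=3 → 114/135 = 0.8444
  stand: TP=47, FP=1+4+7=12, FN=6+9+2=17 → 94/123 = 0.7642
  bike: TP=58, FP=1+9+14=24, FN=5+4+4=13 → 116/153 = 0.7582
  drive: TP=16, FP=1+2+4=7, FN=7+7+14=28 → 32/67 = 0.4776
Macro-F1 score = mean = (0.8444 + 0.7642 + 0.7582 + 0.4776) / 4 = 0.711

0.711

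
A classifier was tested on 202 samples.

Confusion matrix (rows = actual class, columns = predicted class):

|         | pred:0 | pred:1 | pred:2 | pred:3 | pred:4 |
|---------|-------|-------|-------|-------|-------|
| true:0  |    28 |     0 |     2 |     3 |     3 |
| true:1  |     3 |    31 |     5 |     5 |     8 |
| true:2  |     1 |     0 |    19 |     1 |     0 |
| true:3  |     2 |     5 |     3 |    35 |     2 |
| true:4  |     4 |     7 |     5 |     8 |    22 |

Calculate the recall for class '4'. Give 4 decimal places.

0.4783

One-vs-rest for '4': TP = diagonal; FP = other classes predicted '4'; FN = '4' predicted as other.
recall = TP/(TP+FN).
4: TP=22, FN=4+7+5+8=24 → 22/46 = 0.47826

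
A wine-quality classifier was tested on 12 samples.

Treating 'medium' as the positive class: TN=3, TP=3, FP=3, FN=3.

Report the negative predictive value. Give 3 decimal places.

NPV = TN/(TN+FN) = 3/(3+3) = 0.500

0.500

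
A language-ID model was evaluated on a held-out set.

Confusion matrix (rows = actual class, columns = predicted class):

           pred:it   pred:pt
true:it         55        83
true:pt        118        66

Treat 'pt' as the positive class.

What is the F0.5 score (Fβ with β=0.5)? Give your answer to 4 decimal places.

Fβ = (1+β²)·TP / ((1+β²)·TP + β²·FN + FP), with β²=1/4
= 1.25·66 / (1.25·66 + 0.25·118 + 83) = 0.4231

0.4231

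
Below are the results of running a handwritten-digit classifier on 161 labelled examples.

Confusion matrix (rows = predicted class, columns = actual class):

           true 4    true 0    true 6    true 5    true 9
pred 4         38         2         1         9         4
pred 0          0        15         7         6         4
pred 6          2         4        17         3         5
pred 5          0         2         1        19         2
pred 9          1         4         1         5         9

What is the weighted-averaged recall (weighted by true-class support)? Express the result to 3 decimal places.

Per-class recall (TP/(TP+FN)):
  4: TP=38, FN=0+2+0+1=3 → 38/41 = 0.9268
  0: TP=15, FN=2+4+2+4=12 → 15/27 = 0.5556
  6: TP=17, FN=1+7+1+1=10 → 17/27 = 0.6296
  5: TP=19, FN=9+6+3+5=23 → 19/42 = 0.4524
  9: TP=9, FN=4+4+5+2=15 → 9/24 = 0.3750
Weighted-recall = Σ (supportᵢ/N)·recallᵢ with N=161: (41/161)·0.9268 + (27/161)·0.5556 + (27/161)·0.6296 + (42/161)·0.4524 + (24/161)·0.3750 = 0.609

0.609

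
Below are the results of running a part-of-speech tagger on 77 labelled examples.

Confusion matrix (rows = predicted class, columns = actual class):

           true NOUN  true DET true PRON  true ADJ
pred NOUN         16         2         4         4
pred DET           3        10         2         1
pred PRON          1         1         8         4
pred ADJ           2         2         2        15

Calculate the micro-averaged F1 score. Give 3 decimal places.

Micro-averaging pools counts across classes: ΣTP=49, ΣFP=28, ΣFN=28.
Micro-F1 score = 2·TP/(2·TP+FP+FN) on pooled counts = 0.636 (equals overall accuracy in single-label multiclass).

0.636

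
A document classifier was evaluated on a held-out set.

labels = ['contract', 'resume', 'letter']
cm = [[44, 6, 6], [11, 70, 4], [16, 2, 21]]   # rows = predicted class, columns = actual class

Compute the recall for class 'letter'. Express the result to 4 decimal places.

One-vs-rest for 'letter': TP = diagonal; FP = other classes predicted 'letter'; FN = 'letter' predicted as other.
recall = TP/(TP+FN).
letter: TP=21, FN=6+4=10 → 21/31 = 0.67742

0.6774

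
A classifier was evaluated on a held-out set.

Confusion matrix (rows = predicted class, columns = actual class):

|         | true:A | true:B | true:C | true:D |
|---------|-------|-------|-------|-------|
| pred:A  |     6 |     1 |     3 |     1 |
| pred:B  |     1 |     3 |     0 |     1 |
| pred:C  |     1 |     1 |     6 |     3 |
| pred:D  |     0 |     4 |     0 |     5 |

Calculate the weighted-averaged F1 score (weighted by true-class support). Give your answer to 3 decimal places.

0.544

Per-class F1 score (2·TP/(2·TP+FP+FN)):
  A: TP=6, FP=1+3+1=5, FN=1+1+0=2 → 12/19 = 0.6316
  B: TP=3, FP=1+0+1=2, FN=1+1+4=6 → 6/14 = 0.4286
  C: TP=6, FP=1+1+3=5, FN=3+0+0=3 → 12/20 = 0.6000
  D: TP=5, FP=0+4+0=4, FN=1+1+3=5 → 10/19 = 0.5263
Weighted-F1 score = Σ (supportᵢ/N)·F1 scoreᵢ with N=36: (8/36)·0.6316 + (9/36)·0.4286 + (9/36)·0.6000 + (10/36)·0.5263 = 0.544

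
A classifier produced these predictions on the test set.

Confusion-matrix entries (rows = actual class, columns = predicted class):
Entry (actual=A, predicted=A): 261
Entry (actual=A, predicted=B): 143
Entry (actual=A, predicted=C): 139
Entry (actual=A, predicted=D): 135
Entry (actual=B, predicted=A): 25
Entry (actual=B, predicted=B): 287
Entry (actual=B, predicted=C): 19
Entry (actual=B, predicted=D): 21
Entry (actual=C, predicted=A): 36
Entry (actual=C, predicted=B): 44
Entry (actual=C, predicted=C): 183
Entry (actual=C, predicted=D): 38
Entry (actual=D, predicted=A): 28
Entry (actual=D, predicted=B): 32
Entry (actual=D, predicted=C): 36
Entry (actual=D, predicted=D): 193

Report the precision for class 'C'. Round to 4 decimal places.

One-vs-rest for 'C': TP = diagonal; FP = other classes predicted 'C'; FN = 'C' predicted as other.
precision = TP/(TP+FP).
C: TP=183, FP=139+19+36=194 → 183/377 = 0.48541

0.4854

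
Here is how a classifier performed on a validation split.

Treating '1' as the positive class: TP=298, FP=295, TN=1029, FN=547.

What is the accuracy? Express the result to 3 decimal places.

Accuracy = (TP+TN)/N = (298+1029)/2169 = 0.612

0.612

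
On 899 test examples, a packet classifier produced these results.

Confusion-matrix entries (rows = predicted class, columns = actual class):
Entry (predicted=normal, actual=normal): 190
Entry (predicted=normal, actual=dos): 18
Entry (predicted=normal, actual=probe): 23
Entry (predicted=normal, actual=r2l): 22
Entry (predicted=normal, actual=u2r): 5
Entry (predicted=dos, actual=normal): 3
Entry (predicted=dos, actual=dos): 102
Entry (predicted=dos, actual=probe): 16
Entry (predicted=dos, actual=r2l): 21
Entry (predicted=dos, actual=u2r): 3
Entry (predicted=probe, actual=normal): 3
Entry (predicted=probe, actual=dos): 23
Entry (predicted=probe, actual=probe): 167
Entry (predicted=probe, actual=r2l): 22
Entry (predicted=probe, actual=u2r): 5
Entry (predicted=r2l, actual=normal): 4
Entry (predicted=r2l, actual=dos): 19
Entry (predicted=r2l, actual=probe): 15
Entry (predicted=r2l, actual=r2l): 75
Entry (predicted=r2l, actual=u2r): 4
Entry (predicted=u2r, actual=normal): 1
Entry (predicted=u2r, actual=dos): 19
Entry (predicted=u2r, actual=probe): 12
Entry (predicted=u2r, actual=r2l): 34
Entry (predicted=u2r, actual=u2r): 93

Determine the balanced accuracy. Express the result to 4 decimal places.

0.7004

Balanced accuracy = mean of per-class recall.
  normal: recall = 190/201 = 0.94527
  dos: recall = 102/181 = 0.56354
  probe: recall = 167/233 = 0.71674
  r2l: recall = 75/174 = 0.43103
  u2r: recall = 93/110 = 0.84545
Mean = (0.94527 + 0.56354 + 0.71674 + 0.43103 + 0.84545) / 5 = 0.7004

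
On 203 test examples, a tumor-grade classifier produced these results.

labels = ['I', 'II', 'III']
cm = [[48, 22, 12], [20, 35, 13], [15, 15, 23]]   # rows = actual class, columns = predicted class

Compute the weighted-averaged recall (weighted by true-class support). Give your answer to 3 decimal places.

Per-class recall (TP/(TP+FN)):
  I: TP=48, FN=22+12=34 → 48/82 = 0.5854
  II: TP=35, FN=20+13=33 → 35/68 = 0.5147
  III: TP=23, FN=15+15=30 → 23/53 = 0.4340
Weighted-recall = Σ (supportᵢ/N)·recallᵢ with N=203: (82/203)·0.5854 + (68/203)·0.5147 + (53/203)·0.4340 = 0.522

0.522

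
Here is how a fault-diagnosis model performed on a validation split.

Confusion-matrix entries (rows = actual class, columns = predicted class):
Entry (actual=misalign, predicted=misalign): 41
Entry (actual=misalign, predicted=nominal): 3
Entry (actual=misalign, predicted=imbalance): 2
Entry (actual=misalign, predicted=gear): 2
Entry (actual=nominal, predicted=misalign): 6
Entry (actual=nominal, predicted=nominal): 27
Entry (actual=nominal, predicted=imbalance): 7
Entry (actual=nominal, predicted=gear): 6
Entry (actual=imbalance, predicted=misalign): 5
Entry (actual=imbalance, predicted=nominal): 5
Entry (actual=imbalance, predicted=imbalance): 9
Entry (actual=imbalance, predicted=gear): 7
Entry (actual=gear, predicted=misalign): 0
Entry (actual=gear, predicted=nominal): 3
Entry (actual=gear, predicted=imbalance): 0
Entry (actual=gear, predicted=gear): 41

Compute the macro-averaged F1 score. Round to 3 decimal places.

0.673

Per-class F1 score (2·TP/(2·TP+FP+FN)):
  misalign: TP=41, FP=6+5+0=11, FN=3+2+2=7 → 82/100 = 0.8200
  nominal: TP=27, FP=3+5+3=11, FN=6+7+6=19 → 54/84 = 0.6429
  imbalance: TP=9, FP=2+7+0=9, FN=5+5+7=17 → 18/44 = 0.4091
  gear: TP=41, FP=2+6+7=15, FN=0+3+0=3 → 82/100 = 0.8200
Macro-F1 score = mean = (0.8200 + 0.6429 + 0.4091 + 0.8200) / 4 = 0.673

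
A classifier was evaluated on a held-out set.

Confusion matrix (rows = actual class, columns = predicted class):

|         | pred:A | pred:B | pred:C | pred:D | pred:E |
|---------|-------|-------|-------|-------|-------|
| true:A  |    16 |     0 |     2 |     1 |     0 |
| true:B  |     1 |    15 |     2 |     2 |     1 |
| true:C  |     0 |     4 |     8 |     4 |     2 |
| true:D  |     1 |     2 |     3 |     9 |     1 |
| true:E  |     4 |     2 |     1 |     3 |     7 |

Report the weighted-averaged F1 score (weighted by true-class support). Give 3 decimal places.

0.597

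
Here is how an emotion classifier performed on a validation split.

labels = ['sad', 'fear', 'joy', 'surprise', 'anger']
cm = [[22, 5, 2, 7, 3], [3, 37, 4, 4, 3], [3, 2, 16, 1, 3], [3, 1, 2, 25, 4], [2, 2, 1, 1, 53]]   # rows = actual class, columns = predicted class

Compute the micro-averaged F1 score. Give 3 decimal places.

Micro-averaging pools counts across classes: ΣTP=153, ΣFP=56, ΣFN=56.
Micro-F1 score = 2·TP/(2·TP+FP+FN) on pooled counts = 0.732 (equals overall accuracy in single-label multiclass).

0.732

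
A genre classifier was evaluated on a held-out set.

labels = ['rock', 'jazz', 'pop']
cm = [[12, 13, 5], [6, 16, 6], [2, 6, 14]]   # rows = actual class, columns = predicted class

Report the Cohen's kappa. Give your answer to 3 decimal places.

Observed agreement pₒ = trace/N = 42/80 = 0.5250
Expected agreement pₑ = Σ (rowᵢ·colᵢ)/N² = (30·20 + 28·35 + 22·25)/80² = 0.3328
κ = (pₒ − pₑ)/(1 − pₑ) = (0.5250 − 0.3328)/(1 − 0.3328) = 0.288

0.288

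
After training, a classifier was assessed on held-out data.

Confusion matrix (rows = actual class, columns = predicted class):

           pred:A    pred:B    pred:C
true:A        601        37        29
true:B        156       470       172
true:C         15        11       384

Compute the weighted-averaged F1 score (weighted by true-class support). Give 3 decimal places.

0.770

Per-class F1 score (2·TP/(2·TP+FP+FN)):
  A: TP=601, FP=156+15=171, FN=37+29=66 → 1202/1439 = 0.8353
  B: TP=470, FP=37+11=48, FN=156+172=328 → 940/1316 = 0.7143
  C: TP=384, FP=29+172=201, FN=15+11=26 → 768/995 = 0.7719
Weighted-F1 score = Σ (supportᵢ/N)·F1 scoreᵢ with N=1875: (667/1875)·0.8353 + (798/1875)·0.7143 + (410/1875)·0.7719 = 0.770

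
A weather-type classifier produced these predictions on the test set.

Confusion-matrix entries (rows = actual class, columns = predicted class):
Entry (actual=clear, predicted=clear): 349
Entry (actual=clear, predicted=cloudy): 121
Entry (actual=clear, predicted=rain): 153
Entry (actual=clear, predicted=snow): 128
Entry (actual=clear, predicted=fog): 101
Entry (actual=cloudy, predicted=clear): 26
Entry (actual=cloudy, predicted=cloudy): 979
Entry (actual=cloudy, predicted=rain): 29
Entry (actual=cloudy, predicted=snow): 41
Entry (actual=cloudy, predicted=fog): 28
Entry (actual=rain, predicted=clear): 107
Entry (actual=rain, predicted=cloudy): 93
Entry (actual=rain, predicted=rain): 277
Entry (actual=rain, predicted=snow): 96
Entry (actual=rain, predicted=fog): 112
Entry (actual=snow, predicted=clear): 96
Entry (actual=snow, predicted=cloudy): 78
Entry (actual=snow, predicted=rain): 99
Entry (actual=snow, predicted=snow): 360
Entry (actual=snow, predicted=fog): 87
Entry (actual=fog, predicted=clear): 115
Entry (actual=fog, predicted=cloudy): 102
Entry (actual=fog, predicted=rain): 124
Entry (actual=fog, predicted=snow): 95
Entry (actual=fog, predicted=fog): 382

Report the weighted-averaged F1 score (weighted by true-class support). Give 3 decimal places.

0.551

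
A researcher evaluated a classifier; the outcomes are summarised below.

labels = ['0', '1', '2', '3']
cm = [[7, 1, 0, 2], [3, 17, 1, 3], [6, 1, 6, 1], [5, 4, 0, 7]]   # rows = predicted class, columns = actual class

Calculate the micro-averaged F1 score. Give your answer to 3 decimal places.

0.578

Micro-averaging pools counts across classes: ΣTP=37, ΣFP=27, ΣFN=27.
Micro-F1 score = 2·TP/(2·TP+FP+FN) on pooled counts = 0.578 (equals overall accuracy in single-label multiclass).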